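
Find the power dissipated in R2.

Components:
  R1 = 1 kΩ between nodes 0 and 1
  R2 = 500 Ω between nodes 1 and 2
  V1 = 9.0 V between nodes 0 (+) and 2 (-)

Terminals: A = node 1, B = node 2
Nodal analysis, taking node 2 as the 0 V reference.
Source V1 fixes V_0 = 9 V.
KCL at each unknown node (sum of currents leaving = 0; resistances in Ω):
  Node 1: (V_1 - 9)/1000 + (V_1 - 0)/500 = 0
Collecting terms: 0.003 × V_1 = 0.009  =>  V_1 = 3 V
I_R2 = (V_1 - V_2)/R2 = (3 - 0)/500 = 0.006 A
P_R2 = I_R2² × R2 = (0.006)² × 500 = 0.018 W

Final answer: 0.018 W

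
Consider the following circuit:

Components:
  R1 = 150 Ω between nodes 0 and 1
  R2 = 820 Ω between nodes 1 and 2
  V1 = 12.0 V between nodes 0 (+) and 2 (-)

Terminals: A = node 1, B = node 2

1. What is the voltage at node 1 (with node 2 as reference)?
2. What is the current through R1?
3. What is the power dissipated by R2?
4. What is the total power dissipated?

Nodal analysis, taking node 2 as the 0 V reference.
Source V1 fixes V_0 = 12 V.
KCL at each unknown node (sum of currents leaving = 0; resistances in Ω):
  Node 1: (V_1 - 12)/150 + (V_1 - 0)/820 = 0
Collecting terms: 0.007886 × V_1 = 0.08  =>  V_1 = 10.14 V
Part 1:
  Read off the nodal solution: V_1 = 10.14 V
Part 2:
  I_R1 = (V_0 - V_1)/R1 = (12 - 10.14)/150 = 0.01237 A
  Magnitude: I_R1 = 0.01237 A
Part 3:
  I_R2 = (V_1 - V_2)/R2 = (10.14 - 0)/820 = 0.01237 A
  P_R2 = I_R2² × R2 = (0.01237)² × 820 = 0.1255 W
Part 4:
  Power in each resistor, P = (ΔV)²/R:
    P_R1 = (12 - 10.14)²/150 = 0.02296 W
    P_R2 = (10.14 - 0)²/820 = 0.1255 W
  P_total = P_R1 + P_R2 = 0.1485 W

Final answers:
1. V_1 = 10.14 V
2. I_R1 = 0.01237 A
3. P_R2 = 0.1255 W
4. P_total = 0.1485 W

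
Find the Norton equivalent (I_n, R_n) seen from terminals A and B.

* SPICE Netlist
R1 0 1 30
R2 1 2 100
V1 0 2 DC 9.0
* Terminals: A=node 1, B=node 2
Find the Thévenin equivalent first; then I_n = V_th/R_th and R_n = R_th.
Step 1 — V_th is the open-circuit voltage V_A - V_B (nothing connected across the terminals).
Nodal analysis, taking node 2 as the 0 V reference.
Source V1 fixes V_0 = 9 V.
KCL at each unknown node (sum of currents leaving = 0; resistances in Ω):
  Node 1: (V_1 - 9)/30 + (V_1 - 0)/100 = 0
Collecting terms: 0.04333 × V_1 = 0.3  =>  V_1 = 6.923 V
V_th = V_1 - V_2 = 6.923 - 0 = 6.923 V
Step 2 — R_th: zero the source — replace V1 by a short circuit (node 2 merges into node 0) — and find the resistance seen between A (node 1) and B (node 0).
Reduce the network between node 1 (A) and node 0 (B) by series/parallel combination:
  Rp1 = R1 ‖ R2 (parallel, both between nodes 0 and 1) = 1/(1/30 + 1/100) = 23.08 Ω
R_th = 23.08 Ω
I_n = V_th/R_th = 6.923/23.08 = 0.3 A, and R_n = R_th = 23.08 Ω

Final answer: I_n = 0.3 A, R_n = 23.08 Ω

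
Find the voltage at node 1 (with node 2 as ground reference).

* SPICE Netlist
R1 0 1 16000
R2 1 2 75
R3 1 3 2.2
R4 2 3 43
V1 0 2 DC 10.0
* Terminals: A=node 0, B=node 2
Nodal analysis, taking node 2 as the 0 V reference.
Source V1 fixes V_0 = 10 V.
KCL at each unknown node (sum of currents leaving = 0; resistances in Ω):
  Node 1: (V_1 - 10)/16000 + (V_1 - 0)/75 + (V_1 - V_3)/2.2 = 0
  Node 3: (V_3 - V_1)/2.2 + (V_3 - 0)/43 = 0
Collecting terms (coefficients in siemens):
  0.4679·V_1 - 0.4545·V_3 = 0.000625
  0.4778·V_3 - 0.4545·V_1 = 0
Determinant D = (0.4679)(0.4778) - (-0.4545)(-0.4545) = 0.01697
V_1 = [(0.000625)(0.4778) - (-0.4545)(0)]/D = 0.0176 V
V_3 = [(0.4679)(0) - (0.000625)(-0.4545)]/D = 0.01674 V
The requested potential is V_1 = 0.0176 V.

Final answer: V_1 = 0.0176 V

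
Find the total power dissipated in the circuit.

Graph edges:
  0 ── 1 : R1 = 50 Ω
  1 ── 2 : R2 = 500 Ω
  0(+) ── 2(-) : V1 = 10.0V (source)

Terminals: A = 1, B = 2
Nodal analysis, taking node 2 as the 0 V reference.
Source V1 fixes V_0 = 10 V.
KCL at each unknown node (sum of currents leaving = 0; resistances in Ω):
  Node 1: (V_1 - 10)/50 + (V_1 - 0)/500 = 0
Collecting terms: 0.022 × V_1 = 0.2  =>  V_1 = 9.091 V
Power in each resistor, P = (ΔV)²/R:
  P_R1 = (10 - 9.091)²/50 = 0.01653 W
  P_R2 = (9.091 - 0)²/500 = 0.1653 W
P_total = P_R1 + P_R2 = 0.1818 W

Final answer: 0.1818 W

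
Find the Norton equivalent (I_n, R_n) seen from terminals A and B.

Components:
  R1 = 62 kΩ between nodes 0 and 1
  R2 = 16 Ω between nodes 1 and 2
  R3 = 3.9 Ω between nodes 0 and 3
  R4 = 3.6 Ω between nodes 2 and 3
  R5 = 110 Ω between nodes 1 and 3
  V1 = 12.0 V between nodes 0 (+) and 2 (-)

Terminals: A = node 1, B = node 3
Find the Thévenin equivalent first; then I_n = V_th/R_th and R_n = R_th.
Step 1 — V_th is the open-circuit voltage V_A - V_B (nothing connected across the terminals).
Nodal analysis, taking node 2 as the 0 V reference.
Source V1 fixes V_0 = 12 V.
KCL at each unknown node (sum of currents leaving = 0; resistances in Ω):
  Node 1: (V_1 - 12)/62000 + (V_1 - 0)/16 + (V_1 - V_3)/110 = 0
  Node 3: (V_3 - 12)/3.9 + (V_3 - 0)/3.6 + (V_3 - V_1)/110 = 0
Collecting terms (coefficients in siemens):
  0.07161·V_1 - 0.009091·V_3 = 0.0001935
  0.5433·V_3 - 0.009091·V_1 = 3.077
Determinant D = (0.07161)(0.5433) - (-0.009091)(-0.009091) = 0.03882
V_1 = [(0.0001935)(0.5433) - (-0.009091)(3.077)]/D = 0.7233 V
V_3 = [(0.07161)(3.077) - (0.0001935)(-0.009091)]/D = 5.676 V
V_th = V_1 - V_3 = 0.7233 - 5.676 = -4.952 V
Step 2 — R_th: zero the source — replace V1 by a short circuit (node 2 merges into node 0) — and find the resistance seen between A (node 1) and B (node 3).
Reduce the network between node 1 (A) and node 3 (B) by series/parallel combination:
  Rp1 = R1 ‖ R2 (parallel, both between nodes 0 and 1) = 1/(1/62000 + 1/16) = 16 Ω
  Rp2 = R3 ‖ R4 (parallel, both between nodes 0 and 3) = 1/(1/3.9 + 1/3.6) = 1.872 Ω
  Rs1 = Rp1 + Rp2 (series, joined only at node 0) = 16 + 1.872 = 17.87 Ω
  Rp3 = R5 ‖ Rs1 (parallel, both between nodes 1 and 3) = 1/(1/110 + 1/17.87) = 15.37 Ω
R_th = 15.37 Ω
I_n = V_th/R_th = -4.952/15.37 = -0.3222 A, and R_n = R_th = 15.37 Ω

Final answer: I_n = -0.3222 A, R_n = 15.37 Ω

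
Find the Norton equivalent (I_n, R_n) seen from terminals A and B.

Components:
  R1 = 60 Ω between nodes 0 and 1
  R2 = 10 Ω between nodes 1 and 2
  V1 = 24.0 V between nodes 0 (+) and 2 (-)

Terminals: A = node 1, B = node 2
Find the Thévenin equivalent first; then I_n = V_th/R_th and R_n = R_th.
Step 1 — V_th is the open-circuit voltage V_A - V_B (nothing connected across the terminals).
Nodal analysis, taking node 2 as the 0 V reference.
Source V1 fixes V_0 = 24 V.
KCL at each unknown node (sum of currents leaving = 0; resistances in Ω):
  Node 1: (V_1 - 24)/60 + (V_1 - 0)/10 = 0
Collecting terms: 0.1167 × V_1 = 0.4  =>  V_1 = 3.429 V
V_th = V_1 - V_2 = 3.429 - 0 = 3.429 V
Step 2 — R_th: zero the source — replace V1 by a short circuit (node 2 merges into node 0) — and find the resistance seen between A (node 1) and B (node 0).
Reduce the network between node 1 (A) and node 0 (B) by series/parallel combination:
  Rp1 = R1 ‖ R2 (parallel, both between nodes 0 and 1) = 1/(1/60 + 1/10) = 8.571 Ω
R_th = 8.571 Ω
I_n = V_th/R_th = 3.429/8.571 = 0.4 A, and R_n = R_th = 8.571 Ω

Final answer: I_n = 0.4 A, R_n = 8.571 Ω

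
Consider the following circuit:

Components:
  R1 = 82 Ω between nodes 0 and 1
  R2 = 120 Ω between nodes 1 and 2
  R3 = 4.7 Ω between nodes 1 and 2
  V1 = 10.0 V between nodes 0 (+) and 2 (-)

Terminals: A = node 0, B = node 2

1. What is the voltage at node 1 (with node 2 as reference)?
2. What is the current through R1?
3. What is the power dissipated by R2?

Nodal analysis, taking node 2 as the 0 V reference.
Source V1 fixes V_0 = 10 V.
KCL at each unknown node (sum of currents leaving = 0; resistances in Ω):
  Node 1: (V_1 - 10)/82 + (V_1 - 0)/120 + (V_1 - 0)/4.7 = 0
Collecting terms: 0.2333 × V_1 = 0.122  =>  V_1 = 0.5227 V
Part 1:
  Read off the nodal solution: V_1 = 0.5227 V
Part 2:
  I_R1 = (V_0 - V_1)/R1 = (10 - 0.5227)/82 = 0.1156 A
  Magnitude: I_R1 = 0.1156 A
Part 3:
  I_R2 = (V_1 - V_2)/R2 = (0.5227 - 0)/120 = 0.004356 A
  P_R2 = I_R2² × R2 = (0.004356)² × 120 = 0.002277 W

Final answers:
1. V_1 = 0.5227 V
2. I_R1 = 0.1156 A
3. P_R2 = 0.002277 W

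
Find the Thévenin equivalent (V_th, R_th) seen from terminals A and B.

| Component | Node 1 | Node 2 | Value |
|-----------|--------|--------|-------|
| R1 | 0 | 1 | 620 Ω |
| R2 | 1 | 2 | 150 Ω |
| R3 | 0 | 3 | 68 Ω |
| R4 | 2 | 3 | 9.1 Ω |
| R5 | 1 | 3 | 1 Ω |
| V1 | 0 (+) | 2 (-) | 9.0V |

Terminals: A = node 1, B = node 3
Step 1 — V_th is the open-circuit voltage V_A - V_B (nothing connected across the terminals).
Nodal analysis, taking node 2 as the 0 V reference.
Source V1 fixes V_0 = 9 V.
KCL at each unknown node (sum of currents leaving = 0; resistances in Ω):
  Node 1: (V_1 - 9)/620 + (V_1 - 0)/150 + (V_1 - V_3)/1 = 0
  Node 3: (V_3 - 9)/68 + (V_3 - 0)/9.1 + (V_3 - V_1)/1 = 0
Collecting terms (coefficients in siemens):
  1.008·V_1 - 1·V_3 = 0.01452
  1.125·V_3 - 1·V_1 = 0.1324
Determinant D = (1.008)(1.125) - (-1)(-1) = 0.1339
V_1 = [(0.01452)(1.125) - (-1)(0.1324)]/D = 1.11 V
V_3 = [(1.008)(0.1324) - (0.01452)(-1)]/D = 1.105 V
V_th = V_1 - V_3 = 1.11 - 1.105 = 0.005323 V
Step 2 — R_th: zero the source — replace V1 by a short circuit (node 2 merges into node 0) — and find the resistance seen between A (node 1) and B (node 3).
Reduce the network between node 1 (A) and node 3 (B) by series/parallel combination:
  Rp1 = R1 ‖ R2 (parallel, both between nodes 0 and 1) = 1/(1/620 + 1/150) = 120.8 Ω
  Rp2 = R3 ‖ R4 (parallel, both between nodes 0 and 3) = 1/(1/68 + 1/9.1) = 8.026 Ω
  Rs1 = Rp1 + Rp2 (series, joined only at node 0) = 120.8 + 8.026 = 128.8 Ω
  Rp3 = R5 ‖ Rs1 (parallel, both between nodes 1 and 3) = 1/(1/1 + 1/128.8) = 0.9923 Ω
R_th = 0.9923 Ω

Final answer: V_th = 0.005323 V, R_th = 0.9923 Ω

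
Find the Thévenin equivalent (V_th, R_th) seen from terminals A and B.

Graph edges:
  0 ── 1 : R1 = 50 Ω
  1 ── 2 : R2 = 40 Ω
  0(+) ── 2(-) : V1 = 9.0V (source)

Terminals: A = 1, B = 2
Step 1 — V_th is the open-circuit voltage V_A - V_B (nothing connected across the terminals).
Nodal analysis, taking node 2 as the 0 V reference.
Source V1 fixes V_0 = 9 V.
KCL at each unknown node (sum of currents leaving = 0; resistances in Ω):
  Node 1: (V_1 - 9)/50 + (V_1 - 0)/40 = 0
Collecting terms: 0.045 × V_1 = 0.18  =>  V_1 = 4 V
V_th = V_1 - V_2 = 4 - 0 = 4 V
Step 2 — R_th: zero the source — replace V1 by a short circuit (node 2 merges into node 0) — and find the resistance seen between A (node 1) and B (node 0).
Reduce the network between node 1 (A) and node 0 (B) by series/parallel combination:
  Rp1 = R1 ‖ R2 (parallel, both between nodes 0 and 1) = 1/(1/50 + 1/40) = 22.22 Ω
R_th = 22.22 Ω

Final answer: V_th = 4 V, R_th = 22.22 Ω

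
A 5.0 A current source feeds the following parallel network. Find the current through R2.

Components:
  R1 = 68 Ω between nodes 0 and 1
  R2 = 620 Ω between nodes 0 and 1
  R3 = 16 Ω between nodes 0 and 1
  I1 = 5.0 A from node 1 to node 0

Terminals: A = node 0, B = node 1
All resistors sit directly between nodes 0 and 1, so they are in parallel and share one voltage V; the full source current 5 A splits among them.
1/R_par = 1/68 + 1/620 + 1/16 = 0.07882 S  =>  R_par = 12.69 Ω
V = I × R_par = 5 × 12.69 = 63.44 V
I_R2 = V/R2 = 63.44/620 = 0.1023 A

Final answer: 0.1023 A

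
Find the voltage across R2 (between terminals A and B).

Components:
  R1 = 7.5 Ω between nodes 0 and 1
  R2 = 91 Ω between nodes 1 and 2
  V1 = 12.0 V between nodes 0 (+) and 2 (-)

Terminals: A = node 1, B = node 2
R1 and R2 are in series across V1 (node 0 → node 1 → node 2), and the output A–B is taken across R2, so this is a voltage divider.
Series current: I = V1/(R1 + R2) = 12/(7.5 + 91) = 12/98.5 = 0.1218 A
V_R2 = I × R2 = V1 × R2/(R1 + R2) = 12 × 91/98.5 = 11.09 V

Final answer: 11.09 V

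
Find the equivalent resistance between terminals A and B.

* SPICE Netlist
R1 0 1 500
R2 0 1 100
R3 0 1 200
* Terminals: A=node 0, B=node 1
Reduce the network between node 0 (A) and node 1 (B) by series/parallel combination:
  Rp1 = R1 ‖ R2 ‖ R3 (parallel, all between nodes 0 and 1) = 1/(1/500 + 1/100 + 1/200) = 58.82 Ω
R_eq = 58.82 Ω

Final answer: 58.82 Ω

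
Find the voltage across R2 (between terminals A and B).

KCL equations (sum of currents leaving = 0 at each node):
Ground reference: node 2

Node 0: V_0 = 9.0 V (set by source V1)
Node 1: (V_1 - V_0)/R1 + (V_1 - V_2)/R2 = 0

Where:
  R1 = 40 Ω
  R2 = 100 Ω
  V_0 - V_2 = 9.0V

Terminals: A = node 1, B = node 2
R1 and R2 are in series across V1 (node 0 → node 1 → node 2), and the output A–B is taken across R2, so this is a voltage divider.
Series current: I = V1/(R1 + R2) = 9/(40 + 100) = 9/140 = 0.06429 A
V_R2 = I × R2 = V1 × R2/(R1 + R2) = 9 × 100/140 = 6.429 V

Final answer: 6.429 V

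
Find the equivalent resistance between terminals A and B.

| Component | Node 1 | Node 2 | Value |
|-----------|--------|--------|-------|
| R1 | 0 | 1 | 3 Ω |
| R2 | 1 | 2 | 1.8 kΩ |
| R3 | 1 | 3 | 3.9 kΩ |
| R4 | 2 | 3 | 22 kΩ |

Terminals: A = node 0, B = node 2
Reduce the network between node 0 (A) and node 2 (B) by series/parallel combination:
  Rs1 = R3 + R4 (series, joined only at node 3) = 3900 + 22000 = 25900 Ω
  Rp1 = R2 ‖ Rs1 (parallel, both between nodes 1 and 2) = 1/(1/1800 + 1/25900) = 1683 Ω
  Rs2 = R1 + Rp1 (series, joined only at node 1) = 3 + 1683 = 1686 Ω
R_eq = 1.686 kΩ

Final answer: 1.686 kΩ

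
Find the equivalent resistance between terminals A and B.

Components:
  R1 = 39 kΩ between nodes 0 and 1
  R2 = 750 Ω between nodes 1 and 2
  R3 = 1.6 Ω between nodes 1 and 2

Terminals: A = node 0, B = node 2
Reduce the network between node 0 (A) and node 2 (B) by series/parallel combination:
  Rp1 = R2 ‖ R3 (parallel, both between nodes 1 and 2) = 1/(1/750 + 1/1.6) = 1.597 Ω
  Rs1 = R1 + Rp1 (series, joined only at node 1) = 39000 + 1.597 = 39000 Ω
R_eq = 39 kΩ

Final answer: 39 kΩ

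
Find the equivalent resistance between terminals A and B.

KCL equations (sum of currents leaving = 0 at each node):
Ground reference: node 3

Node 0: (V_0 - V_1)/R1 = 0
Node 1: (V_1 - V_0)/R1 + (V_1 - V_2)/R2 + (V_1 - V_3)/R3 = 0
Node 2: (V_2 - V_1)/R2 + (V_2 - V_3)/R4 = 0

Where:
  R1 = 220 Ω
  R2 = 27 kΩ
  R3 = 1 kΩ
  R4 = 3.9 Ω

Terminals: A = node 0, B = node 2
Reduce the network between node 0 (A) and node 2 (B) by series/parallel combination:
  Rs1 = R3 + R4 (series, joined only at node 3) = 1000 + 3.9 = 1004 Ω
  Rp1 = R2 ‖ Rs1 (parallel, both between nodes 1 and 2) = 1/(1/27000 + 1/1004) = 967.9 Ω
  Rs2 = R1 + Rp1 (series, joined only at node 1) = 220 + 967.9 = 1188 Ω
R_eq = 1.188 kΩ

Final answer: 1.188 kΩ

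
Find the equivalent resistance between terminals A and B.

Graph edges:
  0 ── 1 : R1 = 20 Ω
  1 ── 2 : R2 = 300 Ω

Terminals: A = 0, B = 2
Reduce the network between node 0 (A) and node 2 (B) by series/parallel combination:
  Rs1 = R1 + R2 (series, joined only at node 1) = 20 + 300 = 320 Ω
R_eq = 320 Ω

Final answer: 320 Ω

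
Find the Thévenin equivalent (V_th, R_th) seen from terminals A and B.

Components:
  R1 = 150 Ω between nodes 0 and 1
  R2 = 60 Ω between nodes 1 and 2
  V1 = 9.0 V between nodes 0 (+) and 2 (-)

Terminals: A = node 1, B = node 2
Step 1 — V_th is the open-circuit voltage V_A - V_B (nothing connected across the terminals).
Nodal analysis, taking node 2 as the 0 V reference.
Source V1 fixes V_0 = 9 V.
KCL at each unknown node (sum of currents leaving = 0; resistances in Ω):
  Node 1: (V_1 - 9)/150 + (V_1 - 0)/60 = 0
Collecting terms: 0.02333 × V_1 = 0.06  =>  V_1 = 2.571 V
V_th = V_1 - V_2 = 2.571 - 0 = 2.571 V
Step 2 — R_th: zero the source — replace V1 by a short circuit (node 2 merges into node 0) — and find the resistance seen between A (node 1) and B (node 0).
Reduce the network between node 1 (A) and node 0 (B) by series/parallel combination:
  Rp1 = R1 ‖ R2 (parallel, both between nodes 0 and 1) = 1/(1/150 + 1/60) = 42.86 Ω
R_th = 42.86 Ω

Final answer: V_th = 2.571 V, R_th = 42.86 Ω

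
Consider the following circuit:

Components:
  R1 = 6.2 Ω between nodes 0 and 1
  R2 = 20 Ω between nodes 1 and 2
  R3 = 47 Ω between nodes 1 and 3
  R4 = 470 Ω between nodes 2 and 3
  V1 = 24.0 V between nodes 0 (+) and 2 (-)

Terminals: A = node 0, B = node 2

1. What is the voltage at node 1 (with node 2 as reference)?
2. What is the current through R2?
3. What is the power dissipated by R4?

Nodal analysis, taking node 2 as the 0 V reference.
Source V1 fixes V_0 = 24 V.
KCL at each unknown node (sum of currents leaving = 0; resistances in Ω):
  Node 1: (V_1 - 24)/6.2 + (V_1 - 0)/20 + (V_1 - V_3)/47 = 0
  Node 3: (V_3 - V_1)/47 + (V_3 - 0)/470 = 0
Collecting terms (coefficients in siemens):
  0.2326·V_1 - 0.02128·V_3 = 3.871
  0.0234·V_3 - 0.02128·V_1 = 0
Determinant D = (0.2326)(0.0234) - (-0.02128)(-0.02128) = 0.00499
V_1 = [(3.871)(0.0234) - (-0.02128)(0)]/D = 18.15 V
V_3 = [(0.2326)(0) - (3.871)(-0.02128)]/D = 16.5 V
Part 1:
  Read off the nodal solution: V_1 = 18.15 V
Part 2:
  I_R2 = (V_1 - V_2)/R2 = (18.15 - 0)/20 = 0.9077 A
  Magnitude: I_R2 = 0.9077 A
Part 3:
  I_R4 = (V_2 - V_3)/R4 = (0 - 16.5)/470 = -0.03511 A
  P_R4 = I_R4² × R4 = (-0.03511)² × 470 = 0.5795 W

Final answers:
1. V_1 = 18.15 V
2. I_R2 = 0.9077 A
3. P_R4 = 0.5795 W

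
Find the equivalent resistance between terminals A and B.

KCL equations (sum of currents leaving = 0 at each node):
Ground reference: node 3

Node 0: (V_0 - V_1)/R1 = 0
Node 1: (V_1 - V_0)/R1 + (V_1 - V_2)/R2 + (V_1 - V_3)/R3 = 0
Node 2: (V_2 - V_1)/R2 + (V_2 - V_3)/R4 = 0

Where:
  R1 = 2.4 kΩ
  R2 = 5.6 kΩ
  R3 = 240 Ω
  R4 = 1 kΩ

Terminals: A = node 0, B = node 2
Reduce the network between node 0 (A) and node 2 (B) by series/parallel combination:
  Rs1 = R3 + R4 (series, joined only at node 3) = 240 + 1000 = 1240 Ω
  Rp1 = R2 ‖ Rs1 (parallel, both between nodes 1 and 2) = 1/(1/5600 + 1/1240) = 1015 Ω
  Rs2 = R1 + Rp1 (series, joined only at node 1) = 2400 + 1015 = 3415 Ω
R_eq = 3.415 kΩ

Final answer: 3.415 kΩ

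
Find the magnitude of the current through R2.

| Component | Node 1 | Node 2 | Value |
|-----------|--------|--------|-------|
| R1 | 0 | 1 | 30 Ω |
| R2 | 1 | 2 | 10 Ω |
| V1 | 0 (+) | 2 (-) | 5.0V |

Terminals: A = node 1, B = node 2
Nodal analysis, taking node 2 as the 0 V reference.
Source V1 fixes V_0 = 5 V.
KCL at each unknown node (sum of currents leaving = 0; resistances in Ω):
  Node 1: (V_1 - 5)/30 + (V_1 - 0)/10 = 0
Collecting terms: 0.1333 × V_1 = 0.1667  =>  V_1 = 1.25 V
I_R2 = (V_1 - V_2)/R2 = (1.25 - 0)/10 = 0.125 A
|I_R2| = 0.125 A

Final answer: |I_R2| = 0.125 A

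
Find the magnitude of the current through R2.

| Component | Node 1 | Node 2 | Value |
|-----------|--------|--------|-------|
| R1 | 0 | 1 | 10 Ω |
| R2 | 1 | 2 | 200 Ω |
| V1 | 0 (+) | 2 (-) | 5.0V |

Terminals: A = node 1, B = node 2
Nodal analysis, taking node 2 as the 0 V reference.
Source V1 fixes V_0 = 5 V.
KCL at each unknown node (sum of currents leaving = 0; resistances in Ω):
  Node 1: (V_1 - 5)/10 + (V_1 - 0)/200 = 0
Collecting terms: 0.105 × V_1 = 0.5  =>  V_1 = 4.762 V
I_R2 = (V_1 - V_2)/R2 = (4.762 - 0)/200 = 0.02381 A
|I_R2| = 0.02381 A

Final answer: |I_R2| = 0.02381 A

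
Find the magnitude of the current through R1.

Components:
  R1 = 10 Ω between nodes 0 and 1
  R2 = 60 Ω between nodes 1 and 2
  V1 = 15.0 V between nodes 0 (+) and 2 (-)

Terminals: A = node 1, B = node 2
Nodal analysis, taking node 2 as the 0 V reference.
Source V1 fixes V_0 = 15 V.
KCL at each unknown node (sum of currents leaving = 0; resistances in Ω):
  Node 1: (V_1 - 15)/10 + (V_1 - 0)/60 = 0
Collecting terms: 0.1167 × V_1 = 1.5  =>  V_1 = 12.86 V
I_R1 = (V_0 - V_1)/R1 = (15 - 12.86)/10 = 0.2143 A
|I_R1| = 0.2143 A

Final answer: |I_R1| = 0.2143 A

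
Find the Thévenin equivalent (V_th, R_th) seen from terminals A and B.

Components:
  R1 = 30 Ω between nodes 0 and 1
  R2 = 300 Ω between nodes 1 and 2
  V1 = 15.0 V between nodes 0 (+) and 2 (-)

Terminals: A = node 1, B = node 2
Step 1 — V_th is the open-circuit voltage V_A - V_B (nothing connected across the terminals).
Nodal analysis, taking node 2 as the 0 V reference.
Source V1 fixes V_0 = 15 V.
KCL at each unknown node (sum of currents leaving = 0; resistances in Ω):
  Node 1: (V_1 - 15)/30 + (V_1 - 0)/300 = 0
Collecting terms: 0.03667 × V_1 = 0.5  =>  V_1 = 13.64 V
V_th = V_1 - V_2 = 13.64 - 0 = 13.64 V
Step 2 — R_th: zero the source — replace V1 by a short circuit (node 2 merges into node 0) — and find the resistance seen between A (node 1) and B (node 0).
Reduce the network between node 1 (A) and node 0 (B) by series/parallel combination:
  Rp1 = R1 ‖ R2 (parallel, both between nodes 0 and 1) = 1/(1/30 + 1/300) = 27.27 Ω
R_th = 27.27 Ω

Final answer: V_th = 13.64 V, R_th = 27.27 Ω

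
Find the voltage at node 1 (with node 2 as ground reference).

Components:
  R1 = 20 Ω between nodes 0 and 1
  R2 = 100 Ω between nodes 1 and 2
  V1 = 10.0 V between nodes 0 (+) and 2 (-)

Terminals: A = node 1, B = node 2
Nodal analysis, taking node 2 as the 0 V reference.
Source V1 fixes V_0 = 10 V.
KCL at each unknown node (sum of currents leaving = 0; resistances in Ω):
  Node 1: (V_1 - 10)/20 + (V_1 - 0)/100 = 0
Collecting terms: 0.06 × V_1 = 0.5  =>  V_1 = 8.333 V
The requested potential is V_1 = 8.333 V.

Final answer: V_1 = 8.333 V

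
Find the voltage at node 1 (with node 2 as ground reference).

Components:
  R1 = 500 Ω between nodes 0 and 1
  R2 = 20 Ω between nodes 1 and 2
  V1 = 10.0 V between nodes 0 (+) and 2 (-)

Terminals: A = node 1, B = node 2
Nodal analysis, taking node 2 as the 0 V reference.
Source V1 fixes V_0 = 10 V.
KCL at each unknown node (sum of currents leaving = 0; resistances in Ω):
  Node 1: (V_1 - 10)/500 + (V_1 - 0)/20 = 0
Collecting terms: 0.052 × V_1 = 0.02  =>  V_1 = 0.3846 V
The requested potential is V_1 = 0.3846 V.

Final answer: V_1 = 0.3846 V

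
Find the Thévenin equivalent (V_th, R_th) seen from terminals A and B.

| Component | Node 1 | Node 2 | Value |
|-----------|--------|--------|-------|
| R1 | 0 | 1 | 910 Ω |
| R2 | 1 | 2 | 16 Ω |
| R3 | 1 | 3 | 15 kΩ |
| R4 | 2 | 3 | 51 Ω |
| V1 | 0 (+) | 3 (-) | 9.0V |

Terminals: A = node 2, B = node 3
Step 1 — V_th is the open-circuit voltage V_A - V_B (nothing connected across the terminals).
Nodal analysis, taking node 3 as the 0 V reference.
Source V1 fixes V_0 = 9 V.
KCL at each unknown node (sum of currents leaving = 0; resistances in Ω):
  Node 1: (V_1 - 9)/910 + (V_1 - V_2)/16 + (V_1 - 0)/15000 = 0
  Node 2: (V_2 - V_1)/16 + (V_2 - 0)/51 = 0
Collecting terms (coefficients in siemens):
  0.06367·V_1 - 0.0625·V_2 = 0.00989
  0.08211·V_2 - 0.0625·V_1 = 0
Determinant D = (0.06367)(0.08211) - (-0.0625)(-0.0625) = 0.001321
V_1 = [(0.00989)(0.08211) - (-0.0625)(0)]/D = 0.6146 V
V_2 = [(0.06367)(0) - (0.00989)(-0.0625)]/D = 0.4679 V
V_th = V_2 - V_3 = 0.4679 - 0 = 0.4679 V
Step 2 — R_th: zero the source — replace V1 by a short circuit (node 3 merges into node 0) — and find the resistance seen between A (node 2) and B (node 0).
Reduce the network between node 2 (A) and node 0 (B) by series/parallel combination:
  Rp1 = R1 ‖ R3 (parallel, both between nodes 0 and 1) = 1/(1/910 + 1/15000) = 858 Ω
  Rs1 = R2 + Rp1 (series, joined only at node 1) = 16 + 858 = 874 Ω
  Rp2 = R4 ‖ Rs1 (parallel, both between nodes 0 and 2) = 1/(1/51 + 1/874) = 48.19 Ω
R_th = 48.19 Ω

Final answer: V_th = 0.4679 V, R_th = 48.19 Ω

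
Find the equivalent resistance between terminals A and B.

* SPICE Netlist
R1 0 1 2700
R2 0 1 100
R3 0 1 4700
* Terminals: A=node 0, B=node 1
Reduce the network between node 0 (A) and node 1 (B) by series/parallel combination:
  Rp1 = R1 ‖ R2 ‖ R3 (parallel, all between nodes 0 and 1) = 1/(1/2700 + 1/100 + 1/4700) = 94.49 Ω
R_eq = 94.49 Ω

Final answer: 94.49 Ω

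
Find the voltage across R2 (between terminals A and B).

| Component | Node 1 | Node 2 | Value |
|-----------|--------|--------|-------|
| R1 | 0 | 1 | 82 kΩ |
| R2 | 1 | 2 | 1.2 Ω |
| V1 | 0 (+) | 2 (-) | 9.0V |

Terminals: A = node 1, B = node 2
R1 and R2 are in series across V1 (node 0 → node 1 → node 2), and the output A–B is taken across R2, so this is a voltage divider.
Series current: I = V1/(R1 + R2) = 9/(82000 + 1.2) = 9/82000 = 0.0001098 A
V_R2 = I × R2 = V1 × R2/(R1 + R2) = 9 × 1.2/82000 = 0.0001317 V

Final answer: 0.0001317 V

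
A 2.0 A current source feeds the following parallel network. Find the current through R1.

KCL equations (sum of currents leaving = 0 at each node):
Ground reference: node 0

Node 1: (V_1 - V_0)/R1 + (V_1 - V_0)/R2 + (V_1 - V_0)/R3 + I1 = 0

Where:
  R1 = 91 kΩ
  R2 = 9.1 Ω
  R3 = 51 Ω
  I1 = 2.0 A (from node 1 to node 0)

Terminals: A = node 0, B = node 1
All resistors sit directly between nodes 0 and 1, so they are in parallel and share one voltage V; the full source current 2 A splits among them.
1/R_par = 1/91000 + 1/9.1 + 1/51 = 0.1295 S  =>  R_par = 7.721 Ω
V = I × R_par = 2 × 7.721 = 15.44 V
I_R1 = V/R1 = 15.44/91000 = 0.0001697 A

Final answer: 0.0001697 A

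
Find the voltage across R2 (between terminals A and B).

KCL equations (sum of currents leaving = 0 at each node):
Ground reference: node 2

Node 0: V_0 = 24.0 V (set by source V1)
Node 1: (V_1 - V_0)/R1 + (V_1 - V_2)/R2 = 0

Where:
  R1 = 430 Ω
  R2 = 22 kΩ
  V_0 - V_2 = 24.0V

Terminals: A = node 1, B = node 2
R1 and R2 are in series across V1 (node 0 → node 1 → node 2), and the output A–B is taken across R2, so this is a voltage divider.
Series current: I = V1/(R1 + R2) = 24/(430 + 22000) = 24/22430 = 0.00107 A
V_R2 = I × R2 = V1 × R2/(R1 + R2) = 24 × 22000/22430 = 23.54 V

Final answer: 23.54 V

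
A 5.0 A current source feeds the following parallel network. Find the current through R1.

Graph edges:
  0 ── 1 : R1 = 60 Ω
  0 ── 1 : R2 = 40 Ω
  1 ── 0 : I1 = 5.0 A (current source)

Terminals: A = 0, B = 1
All resistors sit directly between nodes 0 and 1, so they are in parallel and share one voltage V; the full source current 5 A splits among them.
1/R_par = 1/60 + 1/40 = 0.04167 S  =>  R_par = 24 Ω
V = I × R_par = 5 × 24 = 120 V
I_R1 = V/R1 = 120/60 = 2 A

Final answer: 2 A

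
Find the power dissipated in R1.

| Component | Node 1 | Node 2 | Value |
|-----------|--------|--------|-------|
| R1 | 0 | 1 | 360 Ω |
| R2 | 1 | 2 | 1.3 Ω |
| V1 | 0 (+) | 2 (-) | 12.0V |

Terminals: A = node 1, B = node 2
Nodal analysis, taking node 2 as the 0 V reference.
Source V1 fixes V_0 = 12 V.
KCL at each unknown node (sum of currents leaving = 0; resistances in Ω):
  Node 1: (V_1 - 12)/360 + (V_1 - 0)/1.3 = 0
Collecting terms: 0.772 × V_1 = 0.03333  =>  V_1 = 0.04318 V
I_R1 = (V_0 - V_1)/R1 = (12 - 0.04318)/360 = 0.03321 A
P_R1 = I_R1² × R1 = (0.03321)² × 360 = 0.3971 W

Final answer: 0.3971 W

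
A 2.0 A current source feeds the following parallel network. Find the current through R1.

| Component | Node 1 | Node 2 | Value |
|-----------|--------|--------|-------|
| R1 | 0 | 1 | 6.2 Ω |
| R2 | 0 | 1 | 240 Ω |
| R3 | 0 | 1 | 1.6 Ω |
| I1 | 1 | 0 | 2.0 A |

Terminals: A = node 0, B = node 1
All resistors sit directly between nodes 0 and 1, so they are in parallel and share one voltage V; the full source current 2 A splits among them.
1/R_par = 1/6.2 + 1/240 + 1/1.6 = 0.7905 S  =>  R_par = 1.265 Ω
V = I × R_par = 2 × 1.265 = 2.53 V
I_R1 = V/R1 = 2.53/6.2 = 0.4081 A

Final answer: 0.4081 A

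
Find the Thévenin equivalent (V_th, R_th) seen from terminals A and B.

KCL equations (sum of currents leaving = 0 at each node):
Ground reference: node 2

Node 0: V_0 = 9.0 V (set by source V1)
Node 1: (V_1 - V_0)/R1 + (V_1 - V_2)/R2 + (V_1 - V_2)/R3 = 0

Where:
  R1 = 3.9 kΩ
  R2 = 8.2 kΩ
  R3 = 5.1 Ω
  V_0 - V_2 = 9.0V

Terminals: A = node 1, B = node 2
Step 1 — V_th is the open-circuit voltage V_A - V_B (nothing connected across the terminals).
Nodal analysis, taking node 2 as the 0 V reference.
Source V1 fixes V_0 = 9 V.
KCL at each unknown node (sum of currents leaving = 0; resistances in Ω):
  Node 1: (V_1 - 9)/3900 + (V_1 - 0)/8200 + (V_1 - 0)/5.1 = 0
Collecting terms: 0.1965 × V_1 = 0.002308  =>  V_1 = 0.01175 V
V_th = V_1 - V_2 = 0.01175 - 0 = 0.01175 V
Step 2 — R_th: zero the source — replace V1 by a short circuit (node 2 merges into node 0) — and find the resistance seen between A (node 1) and B (node 0).
Reduce the network between node 1 (A) and node 0 (B) by series/parallel combination:
  Rp1 = R1 ‖ R2 ‖ R3 (parallel, all between nodes 0 and 1) = 1/(1/3900 + 1/8200 + 1/5.1) = 5.09 Ω
R_th = 5.09 Ω

Final answer: V_th = 0.01175 V, R_th = 5.09 Ω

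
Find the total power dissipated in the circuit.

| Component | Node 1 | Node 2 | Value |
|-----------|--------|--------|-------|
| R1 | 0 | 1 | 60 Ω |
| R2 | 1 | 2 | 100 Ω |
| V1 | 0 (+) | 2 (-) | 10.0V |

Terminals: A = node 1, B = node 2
Nodal analysis, taking node 2 as the 0 V reference.
Source V1 fixes V_0 = 10 V.
KCL at each unknown node (sum of currents leaving = 0; resistances in Ω):
  Node 1: (V_1 - 10)/60 + (V_1 - 0)/100 = 0
Collecting terms: 0.02667 × V_1 = 0.1667  =>  V_1 = 6.25 V
Power in each resistor, P = (ΔV)²/R:
  P_R1 = (10 - 6.25)²/60 = 0.2344 W
  P_R2 = (6.25 - 0)²/100 = 0.3906 W
P_total = P_R1 + P_R2 = 0.625 W

Final answer: 0.625 W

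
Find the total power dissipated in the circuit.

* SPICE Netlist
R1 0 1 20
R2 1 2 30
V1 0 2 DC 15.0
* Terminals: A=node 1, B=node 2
Nodal analysis, taking node 2 as the 0 V reference.
Source V1 fixes V_0 = 15 V.
KCL at each unknown node (sum of currents leaving = 0; resistances in Ω):
  Node 1: (V_1 - 15)/20 + (V_1 - 0)/30 = 0
Collecting terms: 0.08333 × V_1 = 0.75  =>  V_1 = 9 V
Power in each resistor, P = (ΔV)²/R:
  P_R1 = (15 - 9)²/20 = 1.8 W
  P_R2 = (9 - 0)²/30 = 2.7 W
P_total = P_R1 + P_R2 = 4.5 W

Final answer: 4.5 W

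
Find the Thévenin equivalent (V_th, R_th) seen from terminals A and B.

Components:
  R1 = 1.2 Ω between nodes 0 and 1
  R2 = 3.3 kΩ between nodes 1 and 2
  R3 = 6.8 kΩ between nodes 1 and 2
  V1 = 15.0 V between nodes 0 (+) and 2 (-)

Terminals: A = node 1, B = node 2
Step 1 — V_th is the open-circuit voltage V_A - V_B (nothing connected across the terminals).
Nodal analysis, taking node 2 as the 0 V reference.
Source V1 fixes V_0 = 15 V.
KCL at each unknown node (sum of currents leaving = 0; resistances in Ω):
  Node 1: (V_1 - 15)/1.2 + (V_1 - 0)/3300 + (V_1 - 0)/6800 = 0
Collecting terms: 0.8338 × V_1 = 12.5  =>  V_1 = 14.99 V
V_th = V_1 - V_2 = 14.99 - 0 = 14.99 V
Step 2 — R_th: zero the source — replace V1 by a short circuit (node 2 merges into node 0) — and find the resistance seen between A (node 1) and B (node 0).
Reduce the network between node 1 (A) and node 0 (B) by series/parallel combination:
  Rp1 = R1 ‖ R2 ‖ R3 (parallel, all between nodes 0 and 1) = 1/(1/1.2 + 1/3300 + 1/6800) = 1.199 Ω
R_th = 1.199 Ω

Final answer: V_th = 14.99 V, R_th = 1.199 Ω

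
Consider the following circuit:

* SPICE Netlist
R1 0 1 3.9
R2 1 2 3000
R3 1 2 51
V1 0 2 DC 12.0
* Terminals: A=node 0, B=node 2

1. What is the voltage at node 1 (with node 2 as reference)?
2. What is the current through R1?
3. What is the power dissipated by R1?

Nodal analysis, taking node 2 as the 0 V reference.
Source V1 fixes V_0 = 12 V.
KCL at each unknown node (sum of currents leaving = 0; resistances in Ω):
  Node 1: (V_1 - 12)/3.9 + (V_1 - 0)/3000 + (V_1 - 0)/51 = 0
Collecting terms: 0.2764 × V_1 = 3.077  =>  V_1 = 11.13 V
Part 1:
  Read off the nodal solution: V_1 = 11.13 V
Part 2:
  I_R1 = (V_0 - V_1)/R1 = (12 - 11.13)/3.9 = 0.222 A
  Magnitude: I_R1 = 0.222 A
Part 3:
  I_R1 = (V_0 - V_1)/R1 = (12 - 11.13)/3.9 = 0.222 A
  P_R1 = I_R1² × R1 = (0.222)² × 3.9 = 0.1923 W

Final answers:
1. V_1 = 11.13 V
2. I_R1 = 0.222 A
3. P_R1 = 0.1923 W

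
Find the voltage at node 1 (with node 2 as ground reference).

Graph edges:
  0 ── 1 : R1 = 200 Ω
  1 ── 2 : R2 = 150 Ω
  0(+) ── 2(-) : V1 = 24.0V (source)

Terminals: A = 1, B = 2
Nodal analysis, taking node 2 as the 0 V reference.
Source V1 fixes V_0 = 24 V.
KCL at each unknown node (sum of currents leaving = 0; resistances in Ω):
  Node 1: (V_1 - 24)/200 + (V_1 - 0)/150 = 0
Collecting terms: 0.01167 × V_1 = 0.12  =>  V_1 = 10.29 V
The requested potential is V_1 = 10.29 V.

Final answer: V_1 = 10.29 V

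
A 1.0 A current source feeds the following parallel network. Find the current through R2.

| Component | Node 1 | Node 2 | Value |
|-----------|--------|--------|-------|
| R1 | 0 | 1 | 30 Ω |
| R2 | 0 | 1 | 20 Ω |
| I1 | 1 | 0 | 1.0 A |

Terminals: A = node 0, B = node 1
All resistors sit directly between nodes 0 and 1, so they are in parallel and share one voltage V; the full source current 1 A splits among them.
1/R_par = 1/30 + 1/20 = 0.08333 S  =>  R_par = 12 Ω
V = I × R_par = 1 × 12 = 12 V
I_R2 = V/R2 = 12/20 = 0.6 A

Final answer: 0.6 A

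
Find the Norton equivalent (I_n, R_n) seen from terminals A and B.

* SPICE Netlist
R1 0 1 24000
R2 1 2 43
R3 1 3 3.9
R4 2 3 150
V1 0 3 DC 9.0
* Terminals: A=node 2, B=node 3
Find the Thévenin equivalent first; then I_n = V_th/R_th and R_n = R_th.
Step 1 — V_th is the open-circuit voltage V_A - V_B (nothing connected across the terminals).
Nodal analysis, taking node 3 as the 0 V reference.
Source V1 fixes V_0 = 9 V.
KCL at each unknown node (sum of currents leaving = 0; resistances in Ω):
  Node 1: (V_1 - 9)/24000 + (V_1 - V_2)/43 + (V_1 - 0)/3.9 = 0
  Node 2: (V_2 - V_1)/43 + (V_2 - 0)/150 = 0
Collecting terms (coefficients in siemens):
  0.2797·V_1 - 0.02326·V_2 = 0.000375
  0.02992·V_2 - 0.02326·V_1 = 0
Determinant D = (0.2797)(0.02992) - (-0.02326)(-0.02326) = 0.007829
V_1 = [(0.000375)(0.02992) - (-0.02326)(0)]/D = 0.001433 V
V_2 = [(0.2797)(0) - (0.000375)(-0.02326)]/D = 0.001114 V
V_th = V_2 - V_3 = 0.001114 - 0 = 0.001114 V
Step 2 — R_th: zero the source — replace V1 by a short circuit (node 3 merges into node 0) — and find the resistance seen between A (node 2) and B (node 0).
Reduce the network between node 2 (A) and node 0 (B) by series/parallel combination:
  Rp1 = R1 ‖ R3 (parallel, both between nodes 0 and 1) = 1/(1/24000 + 1/3.9) = 3.899 Ω
  Rs1 = R2 + Rp1 (series, joined only at node 1) = 43 + 3.899 = 46.9 Ω
  Rp2 = R4 ‖ Rs1 (parallel, both between nodes 0 and 2) = 1/(1/150 + 1/46.9) = 35.73 Ω
R_th = 35.73 Ω
I_n = V_th/R_th = 0.001114/35.73 = 0.00003118 A, and R_n = R_th = 35.73 Ω

Final answer: I_n = 3.118e-05 A, R_n = 35.73 Ω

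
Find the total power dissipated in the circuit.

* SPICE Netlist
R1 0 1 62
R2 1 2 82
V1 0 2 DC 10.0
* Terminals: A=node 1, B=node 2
Nodal analysis, taking node 2 as the 0 V reference.
Source V1 fixes V_0 = 10 V.
KCL at each unknown node (sum of currents leaving = 0; resistances in Ω):
  Node 1: (V_1 - 10)/62 + (V_1 - 0)/82 = 0
Collecting terms: 0.02832 × V_1 = 0.1613  =>  V_1 = 5.694 V
Power in each resistor, P = (ΔV)²/R:
  P_R1 = (10 - 5.694)²/62 = 0.299 W
  P_R2 = (5.694 - 0)²/82 = 0.3954 W
P_total = P_R1 + P_R2 = 0.6944 W

Final answer: 0.6944 W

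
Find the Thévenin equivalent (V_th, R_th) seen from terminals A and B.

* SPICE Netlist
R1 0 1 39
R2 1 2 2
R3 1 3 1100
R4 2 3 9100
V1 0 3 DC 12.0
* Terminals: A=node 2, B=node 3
Step 1 — V_th is the open-circuit voltage V_A - V_B (nothing connected across the terminals).
Nodal analysis, taking node 3 as the 0 V reference.
Source V1 fixes V_0 = 12 V.
KCL at each unknown node (sum of currents leaving = 0; resistances in Ω):
  Node 1: (V_1 - 12)/39 + (V_1 - V_2)/2 + (V_1 - 0)/1100 = 0
  Node 2: (V_2 - V_1)/2 + (V_2 - 0)/9100 = 0
Collecting terms (coefficients in siemens):
  0.5266·V_1 - 0.5·V_2 = 0.3077
  0.5001·V_2 - 0.5·V_1 = 0
Determinant D = (0.5266)(0.5001) - (-0.5)(-0.5) = 0.01333
V_1 = [(0.3077)(0.5001) - (-0.5)(0)]/D = 11.54 V
V_2 = [(0.5266)(0) - (0.3077)(-0.5)]/D = 11.54 V
V_th = V_2 - V_3 = 11.54 - 0 = 11.54 V
Step 2 — R_th: zero the source — replace V1 by a short circuit (node 3 merges into node 0) — and find the resistance seen between A (node 2) and B (node 0).
Reduce the network between node 2 (A) and node 0 (B) by series/parallel combination:
  Rp1 = R1 ‖ R3 (parallel, both between nodes 0 and 1) = 1/(1/39 + 1/1100) = 37.66 Ω
  Rs1 = R2 + Rp1 (series, joined only at node 1) = 2 + 37.66 = 39.66 Ω
  Rp2 = R4 ‖ Rs1 (parallel, both between nodes 0 and 2) = 1/(1/9100 + 1/39.66) = 39.49 Ω
R_th = 39.49 Ω

Final answer: V_th = 11.54 V, R_th = 39.49 Ω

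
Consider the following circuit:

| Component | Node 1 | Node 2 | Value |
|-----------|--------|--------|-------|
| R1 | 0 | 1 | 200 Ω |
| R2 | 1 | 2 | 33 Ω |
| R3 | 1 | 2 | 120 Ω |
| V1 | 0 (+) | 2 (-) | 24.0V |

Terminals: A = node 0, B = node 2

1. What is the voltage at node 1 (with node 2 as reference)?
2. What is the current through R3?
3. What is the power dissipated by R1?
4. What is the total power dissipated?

Nodal analysis, taking node 2 as the 0 V reference.
Source V1 fixes V_0 = 24 V.
KCL at each unknown node (sum of currents leaving = 0; resistances in Ω):
  Node 1: (V_1 - 24)/200 + (V_1 - 0)/33 + (V_1 - 0)/120 = 0
Collecting terms: 0.04364 × V_1 = 0.12  =>  V_1 = 2.75 V
Part 1:
  Read off the nodal solution: V_1 = 2.75 V
Part 2:
  I_R3 = (V_1 - V_2)/R3 = (2.75 - 0)/120 = 0.02292 A
  Magnitude: I_R3 = 0.02292 A
Part 3:
  I_R1 = (V_0 - V_1)/R1 = (24 - 2.75)/200 = 0.1062 A
  P_R1 = I_R1² × R1 = (0.1062)² × 200 = 2.258 W
Part 4:
  Power in each resistor, P = (ΔV)²/R:
    P_R1 = (24 - 2.75)²/200 = 2.258 W
    P_R2 = (2.75 - 0)²/33 = 0.2292 W
    P_R3 = (2.75 - 0)²/120 = 0.06302 W
  P_total = P_R1 + P_R2 + P_R3 = 2.55 W

Final answers:
1. V_1 = 2.75 V
2. I_R3 = 0.02292 A
3. P_R1 = 2.258 W
4. P_total = 2.55 W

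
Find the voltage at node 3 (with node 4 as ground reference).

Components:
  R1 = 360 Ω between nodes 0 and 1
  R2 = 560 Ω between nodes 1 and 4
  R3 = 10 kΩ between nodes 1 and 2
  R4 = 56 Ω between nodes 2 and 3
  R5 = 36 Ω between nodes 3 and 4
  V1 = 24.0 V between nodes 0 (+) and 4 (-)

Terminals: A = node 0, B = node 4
Nodal analysis, taking node 4 as the 0 V reference.
Source V1 fixes V_0 = 24 V.
KCL at each unknown node (sum of currents leaving = 0; resistances in Ω):
  Node 1: (V_1 - 24)/360 + (V_1 - 0)/560 + (V_1 - V_2)/10000 = 0
  Node 2: (V_2 - V_1)/10000 + (V_2 - V_3)/56 = 0
  Node 3: (V_3 - V_2)/56 + (V_3 - 0)/36 = 0
Collecting terms (coefficients in siemens):
  0.004663·V_1 - 0.0001·V_2 = 0.06667
  0.01796·V_2 - 0.0001·V_1 - 0.01786·V_3 = 0
  0.04563·V_3 - 0.01786·V_2 = 0
Solving these 3 simultaneous equations (Gaussian elimination) gives:
  V_1 = 14.3 V, V_2 = 0.1303 V, V_3 = 0.051 V
The requested potential is V_3 = 0.051 V.

Final answer: V_3 = 0.051 V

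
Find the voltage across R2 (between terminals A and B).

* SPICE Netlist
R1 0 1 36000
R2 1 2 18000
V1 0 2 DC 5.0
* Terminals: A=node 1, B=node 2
R1 and R2 are in series across V1 (node 0 → node 1 → node 2), and the output A–B is taken across R2, so this is a voltage divider.
Series current: I = V1/(R1 + R2) = 5/(36000 + 18000) = 5/54000 = 0.00009259 A
V_R2 = I × R2 = V1 × R2/(R1 + R2) = 5 × 18000/54000 = 1.667 V

Final answer: 1.667 V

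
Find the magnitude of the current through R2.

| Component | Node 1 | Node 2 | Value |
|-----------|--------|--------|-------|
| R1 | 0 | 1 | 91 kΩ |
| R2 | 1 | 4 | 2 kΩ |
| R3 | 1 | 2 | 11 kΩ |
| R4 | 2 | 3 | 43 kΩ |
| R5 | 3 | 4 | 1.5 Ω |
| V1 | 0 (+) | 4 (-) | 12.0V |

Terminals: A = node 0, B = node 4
Nodal analysis, taking node 4 as the 0 V reference.
Source V1 fixes V_0 = 12 V.
KCL at each unknown node (sum of currents leaving = 0; resistances in Ω):
  Node 1: (V_1 - 12)/91000 + (V_1 - 0)/2000 + (V_1 - V_2)/11000 = 0
  Node 2: (V_2 - V_1)/11000 + (V_2 - V_3)/43000 = 0
  Node 3: (V_3 - V_2)/43000 + (V_3 - 0)/1.5 = 0
Collecting terms (coefficients in siemens):
  0.0006019·V_1 - 0.00009091·V_2 = 0.0001319
  0.0001142·V_2 - 0.00009091·V_1 - 0.00002326·V_3 = 0
  0.6667·V_3 - 0.00002326·V_2 = 0
Solving these 3 simultaneous equations (Gaussian elimination) gives:
  V_1 = 0.249 V, V_2 = 0.1983 V, V_3 = 0.000006918 V
I_R2 = (V_1 - V_4)/R2 = (0.249 - 0)/2000 = 0.0001245 A
|I_R2| = 0.0001245 A

Final answer: |I_R2| = 0.0001245 A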